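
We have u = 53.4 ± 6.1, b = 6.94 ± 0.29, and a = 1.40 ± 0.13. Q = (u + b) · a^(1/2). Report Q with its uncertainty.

71.4 ± 7.95

Let w = u + b = 60.3. δw = √(δu² + δb²) = √(37.2 + 0.0841) = 6.11, so δw/w = 0.101.
Q is then a monomial in w, a:
δQ/Q = √((δw/w)² + (½·δa/a)²) = √(0.0102 + 0.00216) = 0.111
Q = 71.4, so δQ = 0.111 × 71.4 = 7.95.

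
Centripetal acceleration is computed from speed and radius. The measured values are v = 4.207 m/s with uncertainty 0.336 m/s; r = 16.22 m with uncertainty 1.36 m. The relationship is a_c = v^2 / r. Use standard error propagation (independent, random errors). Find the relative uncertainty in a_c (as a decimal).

0.180

For a monomial a_c ∝ v^2, r^-1, fractional errors add in quadrature:
  (2·δv/v)² = (2×0.0799)² = 0.0255;  (-1·δr/r)² = (-1×0.0838)² = 0.00703
δa_c/a_c = √(0.0325) = 0.180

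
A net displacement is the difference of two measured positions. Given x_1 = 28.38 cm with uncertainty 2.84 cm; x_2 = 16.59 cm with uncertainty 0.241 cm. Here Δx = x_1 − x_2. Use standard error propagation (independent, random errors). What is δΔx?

2.85 cm

Sums and differences: (δΔx)² = Σ (cᵢ δxᵢ)².
  (δx_1)² = 8.07;  (δx_2)² = 0.0581
δΔx = √(8.12) = 2.85 cm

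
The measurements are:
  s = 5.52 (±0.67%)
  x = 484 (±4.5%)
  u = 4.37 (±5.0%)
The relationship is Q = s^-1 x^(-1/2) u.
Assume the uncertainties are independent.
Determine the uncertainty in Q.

Each factor contributes (exponent × relative error)² to (δQ/Q)²:
  (-1·δs/s)² = (-1×0.00670)² = 4.49e-05;  (−½·δx/x)² = (-0.5×0.0450)² = 0.000506;  (1·δu/u)² = (1×0.0500)² = 0.00250
δQ/Q = √(0.00305) = 0.0552
Q = 0.0360, so δQ = 0.0552 × 0.0360 = 0.00199.

0.00199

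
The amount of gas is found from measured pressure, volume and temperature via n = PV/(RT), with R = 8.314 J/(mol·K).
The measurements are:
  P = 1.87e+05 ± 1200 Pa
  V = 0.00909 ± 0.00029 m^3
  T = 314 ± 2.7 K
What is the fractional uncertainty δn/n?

0.0337

Products/powers → add relative errors in quadrature, weighted by exponent:
  (1·δP/P)² = (1×0.00642)² = 4.12e-05;  (1·δV/V)² = (1×0.0319)² = 0.00102;  (-1·δT/T)² = (-1×0.00860)² = 7.39e-05
δn/n = √(0.00113) = 0.0337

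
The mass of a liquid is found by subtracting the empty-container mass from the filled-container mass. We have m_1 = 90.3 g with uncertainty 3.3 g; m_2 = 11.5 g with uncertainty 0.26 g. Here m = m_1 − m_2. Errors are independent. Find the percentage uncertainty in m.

4.20%

Absolute uncertainties add in quadrature for a linear combination:
  (δm_1)² = 10.9;  (δm_2)² = 0.0676
δm = √(11.0) = 3.31 g
m = 78.8 g, so δm/m = 3.31/78.8 = 0.0420.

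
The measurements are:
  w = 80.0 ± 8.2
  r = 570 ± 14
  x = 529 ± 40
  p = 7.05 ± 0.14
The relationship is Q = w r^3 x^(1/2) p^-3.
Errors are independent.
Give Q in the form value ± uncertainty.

(9.72 ± 1.41) × 10^8

Products/powers → add relative errors in quadrature, weighted by exponent:
  (1·δw/w)² = (1×0.102)² = 0.0105;  (3·δr/r)² = (3×0.0246)² = 0.00543;  (½·δx/x)² = (0.5×0.0756)² = 0.00143;  (-3·δp/p)² = (-3×0.0199)² = 0.00355
δQ/Q = √(0.0209) = 0.145
Q = 9.72e+08, so δQ = 0.145 × 9.72e+08 = 1.41e+08.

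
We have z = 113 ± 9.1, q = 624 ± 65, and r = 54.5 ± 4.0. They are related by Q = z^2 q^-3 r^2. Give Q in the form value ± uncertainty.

0.156 ± 0.0595

For a monomial Q ∝ z^2, q^-3, r^2, fractional errors add in quadrature:
  (2·δz/z)² = (2×0.0805)² = 0.0259;  (-3·δq/q)² = (-3×0.104)² = 0.0977;  (2·δr/r)² = (2×0.0734)² = 0.0215
δQ/Q = √(0.145) = 0.381
Q = 0.156, so δQ = 0.381 × 0.156 = 0.0595.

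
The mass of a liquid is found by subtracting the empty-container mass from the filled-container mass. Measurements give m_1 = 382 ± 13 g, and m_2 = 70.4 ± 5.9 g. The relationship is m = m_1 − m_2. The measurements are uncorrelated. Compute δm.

14.3 g

m is a linear combination, so absolute uncertainties add in quadrature:
  (δm_1)² = 169;  (δm_2)² = 34.8
δm = √(204) = 14.3 g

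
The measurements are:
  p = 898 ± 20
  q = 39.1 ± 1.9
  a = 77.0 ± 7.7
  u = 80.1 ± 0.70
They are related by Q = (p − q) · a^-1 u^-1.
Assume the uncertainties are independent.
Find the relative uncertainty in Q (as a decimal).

0.103

Let w = p − q = 859. δw = √(δp² + δq²) = √(400 + 3.61) = 20.1, so δw/w = 0.0234.
Q is then a monomial in w, a, u:
δQ/Q = √((δw/w)² + (-1·δa/a)² + (-1·δu/u)²) = √(0.000547 + 0.0100 + 7.64e-05) = 0.103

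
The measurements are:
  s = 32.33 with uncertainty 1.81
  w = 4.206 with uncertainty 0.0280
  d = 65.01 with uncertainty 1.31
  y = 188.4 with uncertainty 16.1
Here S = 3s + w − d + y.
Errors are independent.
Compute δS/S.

Sums and differences: (δS)² = Σ (cᵢ δxᵢ)².
  (3·δs)² = 29.5;  (δw)² = 0.000784;  (δd)² = 1.72;  (δy)² = 259
δS = √(290) = 17.0
S = 224.6, so δS/S = 17.0/224.6 = 0.0759.

0.0759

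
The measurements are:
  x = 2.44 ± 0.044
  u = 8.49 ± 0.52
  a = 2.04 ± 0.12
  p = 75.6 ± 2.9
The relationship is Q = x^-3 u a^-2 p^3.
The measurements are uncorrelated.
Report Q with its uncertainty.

60700 ± 11100

Products/powers → add relative errors in quadrature, weighted by exponent:
  (-3·δx/x)² = (-3×0.0180)² = 0.00293;  (1·δu/u)² = (1×0.0612)² = 0.00375;  (-2·δa/a)² = (-2×0.0588)² = 0.0138;  (3·δp/p)² = (3×0.0384)² = 0.0132
δQ/Q = √(0.0338) = 0.184
Q = 60700, so δQ = 0.184 × 60700 = 11100.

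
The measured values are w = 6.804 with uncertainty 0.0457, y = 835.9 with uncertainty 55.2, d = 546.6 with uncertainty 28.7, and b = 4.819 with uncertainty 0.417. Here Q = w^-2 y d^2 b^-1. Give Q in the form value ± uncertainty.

Relative error in a monomial: (δQ/Q)² = Σ (nᵢ · δxᵢ/xᵢ)².
  (-2·δw/w)² = (-2×0.00672)² = 0.000180;  (1·δy/y)² = (1×0.0660)² = 0.00436;  (2·δd/d)² = (2×0.0525)² = 0.0110;  (-1·δb/b)² = (-1×0.0865)² = 0.00749
δQ/Q = √(0.0231) = 0.152
Q = 1.119e+06, so δQ = 0.152 × 1.119e+06 = 1.7e+05.

(1.119 ± 0.170) × 10^6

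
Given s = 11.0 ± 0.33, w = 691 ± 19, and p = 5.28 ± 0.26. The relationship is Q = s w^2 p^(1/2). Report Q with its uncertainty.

For a monomial Q ∝ s, w^2, p^(1/2), fractional errors add in quadrature:
  (1·δs/s)² = (1×0.0300)² = 0.000900;  (2·δw/w)² = (2×0.0275)² = 0.00302;  (½·δp/p)² = (0.5×0.0492)² = 0.000606
δQ/Q = √(0.00453) = 0.0673
Q = 1.21e+07, so δQ = 0.0673 × 1.21e+07 = 8.12e+05.

(1.21 ± 0.0812) × 10^7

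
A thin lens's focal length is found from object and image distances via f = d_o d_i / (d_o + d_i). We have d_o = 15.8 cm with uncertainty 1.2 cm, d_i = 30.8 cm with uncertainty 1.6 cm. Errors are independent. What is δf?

∂f/∂d_o = (d_i/(d_o+d_i))² = 0.437;  ∂f/∂d_i = (d_o/(d_o+d_i))² = 0.115
δf = √((∂f/∂d_o · δd_o)² + (∂f/∂d_i · δd_i)²) = √(0.275 + 0.0338) = 0.556 cm

0.556 cm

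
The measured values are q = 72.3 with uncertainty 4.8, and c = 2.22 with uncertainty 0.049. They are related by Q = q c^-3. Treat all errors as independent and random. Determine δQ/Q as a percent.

Since Q is a product/quotient, work with relative uncertainties:
  (1·δq/q)² = (1×0.0664)² = 0.00441;  (-3·δc/c)² = (-3×0.0221)² = 0.00438
δQ/Q = √(0.00879) = 0.0938

9.38%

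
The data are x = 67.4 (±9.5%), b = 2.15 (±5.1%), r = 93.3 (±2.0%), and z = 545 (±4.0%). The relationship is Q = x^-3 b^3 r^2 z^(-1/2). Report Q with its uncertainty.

Each factor contributes (exponent × relative error)² to (δQ/Q)²:
  (-3·δx/x)² = (-3×0.0950)² = 0.0812;  (3·δb/b)² = (3×0.0510)² = 0.0234;  (2·δr/r)² = (2×0.0200)² = 0.00160;  (−½·δz/z)² = (-0.5×0.0400)² = 0.000400
δQ/Q = √(0.107) = 0.327
Q = 0.0121, so δQ = 0.327 × 0.0121 = 0.00395.

0.0121 ± 0.00395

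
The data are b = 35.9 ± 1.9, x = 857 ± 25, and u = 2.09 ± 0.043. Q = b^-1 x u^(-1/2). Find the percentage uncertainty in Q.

6.13%

Products/powers → add relative errors in quadrature, weighted by exponent:
  (-1·δb/b)² = (-1×0.0529)² = 0.00280;  (1·δx/x)² = (1×0.0292)² = 0.000851;  (−½·δu/u)² = (-0.5×0.0206)² = 0.000106
δQ/Q = √(0.00376) = 0.0613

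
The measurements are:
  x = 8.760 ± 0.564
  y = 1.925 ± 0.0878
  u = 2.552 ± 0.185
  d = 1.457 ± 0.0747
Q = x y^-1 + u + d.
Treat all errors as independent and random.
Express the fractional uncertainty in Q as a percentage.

4.80%

Let p = x·y^-1 = 4.551. δp/p = √((1·δx/x)² + (-1·δy/y)²) = √(0.00415 + 0.00208) = 0.0789, so δp = 0.359.
Q = p + u + d: δQ = √(δp² + δu² + δd²) = √(0.129 + 0.0342 + 0.00558) = 0.411
Q = 8.560, so δQ/Q = 0.411/8.560 = 0.0480.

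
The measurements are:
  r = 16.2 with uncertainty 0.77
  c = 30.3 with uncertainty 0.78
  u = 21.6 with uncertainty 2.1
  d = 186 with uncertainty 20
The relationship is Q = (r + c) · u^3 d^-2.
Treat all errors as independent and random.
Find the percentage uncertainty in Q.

Let w = r + c = 46.5. δw = √(δr² + δc²) = √(0.593 + 0.608) = 1.10, so δw/w = 0.0236.
Q is then a monomial in w, u, d:
δQ/Q = √((δw/w)² + (3·δu/u)² + (-2·δd/d)²) = √(0.000556 + 0.0851 + 0.0462) = 0.363

36.3%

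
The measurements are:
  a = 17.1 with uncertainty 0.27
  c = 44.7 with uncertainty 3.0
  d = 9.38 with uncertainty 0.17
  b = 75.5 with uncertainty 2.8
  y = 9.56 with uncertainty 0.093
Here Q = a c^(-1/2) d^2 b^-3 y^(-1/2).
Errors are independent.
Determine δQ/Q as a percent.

Q is a product of powers, so relative uncertainties combine in quadrature:
  (1·δa/a)² = (1×0.0158)² = 0.000249;  (−½·δc/c)² = (-0.5×0.0671)² = 0.00113;  (2·δd/d)² = (2×0.0181)² = 0.00131;  (-3·δb/b)² = (-3×0.0371)² = 0.0124;  (−½·δy/y)² = (-0.5×0.00973)² = 2.37e-05
δQ/Q = √(0.0151) = 0.123

12.3%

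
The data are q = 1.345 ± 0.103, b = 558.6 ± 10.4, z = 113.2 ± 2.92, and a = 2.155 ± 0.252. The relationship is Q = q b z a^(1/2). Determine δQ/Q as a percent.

Since Q is a product/quotient, work with relative uncertainties:
  (1·δq/q)² = (1×0.0766)² = 0.00586;  (1·δb/b)² = (1×0.0186)² = 0.000347;  (1·δz/z)² = (1×0.0258)² = 0.000665;  (½·δa/a)² = (0.5×0.117)² = 0.00342
δQ/Q = √(0.0103) = 0.101

10.1%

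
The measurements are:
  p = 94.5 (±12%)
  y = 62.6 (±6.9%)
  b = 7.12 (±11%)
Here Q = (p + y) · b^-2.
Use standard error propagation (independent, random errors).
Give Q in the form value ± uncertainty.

Let u = p + y = 157. δu = √(δp² + δy²) = √(129 + 18.7) = 12.1, so δu/u = 0.0772.
Q is then a monomial in u, b:
δQ/Q = √((δu/u)² + (-2·δb/b)²) = √(0.00597 + 0.0484) = 0.233
Q = 3.10, so δQ = 0.233 × 3.10 = 0.723.

3.10 ± 0.723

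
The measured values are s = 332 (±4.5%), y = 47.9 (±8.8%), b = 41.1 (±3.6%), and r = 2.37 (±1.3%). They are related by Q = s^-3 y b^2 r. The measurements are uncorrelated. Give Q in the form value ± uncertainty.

For a monomial Q ∝ s^-3, y, b^2, r, fractional errors add in quadrature:
  (-3·δs/s)² = (-3×0.0450)² = 0.0182;  (1·δy/y)² = (1×0.0880)² = 0.00774;  (2·δb/b)² = (2×0.0360)² = 0.00518;  (1·δr/r)² = (1×0.0130)² = 0.000169
δQ/Q = √(0.0313) = 0.177
Q = 0.00524, so δQ = 0.177 × 0.00524 = 0.000927.

0.00524 ± 0.000927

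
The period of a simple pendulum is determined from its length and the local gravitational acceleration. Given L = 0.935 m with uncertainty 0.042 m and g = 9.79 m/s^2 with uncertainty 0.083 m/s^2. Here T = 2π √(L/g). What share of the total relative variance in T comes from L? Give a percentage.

(δT/T)² = (½·δL/L)² + (−½·δg/g)²
  L term: (0.5×0.0449)² = 0.000504
  g term: (-0.5×0.00848)² = 1.8e-05
Total = 0.000522. Share from L = 0.000504/0.000522 = 0.966.

96.6%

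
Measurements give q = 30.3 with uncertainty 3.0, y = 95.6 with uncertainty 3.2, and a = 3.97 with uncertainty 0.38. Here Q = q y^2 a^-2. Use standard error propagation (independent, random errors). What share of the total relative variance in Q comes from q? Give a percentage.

(δQ/Q)² = (1·δq/q)² + (2·δy/y)² + (-2·δa/a)²
  q term: (1×0.0990)² = 0.00980
  y term: (2×0.0335)² = 0.00448
  a term: (-2×0.0957)² = 0.0366
Total = 0.0509. Share from q = 0.00980/0.0509 = 0.192.

19.2%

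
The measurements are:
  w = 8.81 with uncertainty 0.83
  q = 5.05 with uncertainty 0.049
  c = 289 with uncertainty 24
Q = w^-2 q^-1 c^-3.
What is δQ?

3.3e-11

Products/powers → add relative errors in quadrature, weighted by exponent:
  (-2·δw/w)² = (-2×0.0942)² = 0.0355;  (-1·δq/q)² = (-1×0.00970)² = 9.41e-05;  (-3·δc/c)² = (-3×0.0830)² = 0.0621
δQ/Q = √(0.0977) = 0.313
Q = 1.06e-10, so δQ = 0.313 × 1.06e-10 = 3.3e-11.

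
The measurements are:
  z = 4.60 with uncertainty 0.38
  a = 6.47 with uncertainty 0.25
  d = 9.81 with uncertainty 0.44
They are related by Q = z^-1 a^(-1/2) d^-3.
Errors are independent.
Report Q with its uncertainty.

(9.05 ± 1.44) × 10^-5

Relative error in a monomial: (δQ/Q)² = Σ (nᵢ · δxᵢ/xᵢ)².
  (-1·δz/z)² = (-1×0.0826)² = 0.00682;  (−½·δa/a)² = (-0.5×0.0386)² = 0.000373;  (-3·δd/d)² = (-3×0.0449)² = 0.0181
δQ/Q = √(0.0253) = 0.159
Q = 9.05e-05, so δQ = 0.159 × 9.05e-05 = 1.44e-05.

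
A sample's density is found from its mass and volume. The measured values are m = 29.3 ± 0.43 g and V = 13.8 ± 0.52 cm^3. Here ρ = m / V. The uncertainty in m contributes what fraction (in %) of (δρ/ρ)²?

(δρ/ρ)² = (1·δm/m)² + (-1·δV/V)²
  m term: (1×0.0147)² = 0.000215
  V term: (-1×0.0377)² = 0.00142
Total = 0.00164. Share from m = 0.000215/0.00164 = 0.132.

13.2%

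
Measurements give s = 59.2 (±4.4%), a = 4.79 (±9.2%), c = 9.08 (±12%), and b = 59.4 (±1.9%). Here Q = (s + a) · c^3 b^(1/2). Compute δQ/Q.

Let u = s + a = 64.0. δu = √(δs² + δa²) = √(6.78 + 0.194) = 2.64, so δu/u = 0.0413.
Q is then a monomial in u, c, b:
δQ/Q = √((δu/u)² + (3·δc/c)² + (½·δb/b)²) = √(0.00170 + 0.130 + 9.02e-05) = 0.362

0.362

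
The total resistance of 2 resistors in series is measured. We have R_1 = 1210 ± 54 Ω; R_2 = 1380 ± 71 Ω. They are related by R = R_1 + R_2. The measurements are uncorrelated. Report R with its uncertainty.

2590 ± 89.2 Ω

Absolute uncertainties add in quadrature for a linear combination:
  (δR_1)² = 2920;  (δR_2)² = 5040
δR = √(7960) = 89.2 Ω
R = 2590 Ω.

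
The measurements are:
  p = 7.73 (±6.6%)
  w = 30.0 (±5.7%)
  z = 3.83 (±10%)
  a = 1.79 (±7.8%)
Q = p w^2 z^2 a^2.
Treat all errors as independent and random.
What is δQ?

93500

Q is a product of powers, so relative uncertainties combine in quadrature:
  (1·δp/p)² = (1×0.0660)² = 0.00436;  (2·δw/w)² = (2×0.0570)² = 0.0130;  (2·δz/z)² = (2×0.100)² = 0.0400;  (2·δa/a)² = (2×0.0780)² = 0.0243
δQ/Q = √(0.0817) = 0.286
Q = 3.27e+05, so δQ = 0.286 × 3.27e+05 = 93500.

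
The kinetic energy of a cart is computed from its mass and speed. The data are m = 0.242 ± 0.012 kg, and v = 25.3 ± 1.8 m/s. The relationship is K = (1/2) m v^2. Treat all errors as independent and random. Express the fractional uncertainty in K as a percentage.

15.1%

Relative error in a monomial: (δK/K)² = Σ (nᵢ · δxᵢ/xᵢ)².
  (1·δm/m)² = (1×0.0496)² = 0.00246;  (2·δv/v)² = (2×0.0711)² = 0.0202
δK/K = √(0.0227) = 0.151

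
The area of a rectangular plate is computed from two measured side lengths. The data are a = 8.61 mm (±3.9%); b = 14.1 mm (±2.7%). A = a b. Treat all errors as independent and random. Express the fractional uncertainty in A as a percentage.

4.74%

For a monomial A ∝ a, b, fractional errors add in quadrature:
  (1·δa/a)² = (1×0.0390)² = 0.00152;  (1·δb/b)² = (1×0.0270)² = 0.000729
δA/A = √(0.00225) = 0.0474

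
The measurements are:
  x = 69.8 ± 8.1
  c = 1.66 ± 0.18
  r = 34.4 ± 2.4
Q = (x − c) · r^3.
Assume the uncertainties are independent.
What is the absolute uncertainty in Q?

6.68e+05

Let u = x − c = 68.1. δu = √(δx² + δc²) = √(65.6 + 0.0324) = 8.10, so δu/u = 0.119.
Q is then a monomial in u, r:
δQ/Q = √((δu/u)² + (3·δr/r)²) = √(0.0141 + 0.0438) = 0.241
Q = 2.77e+06, so δQ = 0.241 × 2.77e+06 = 6.68e+05.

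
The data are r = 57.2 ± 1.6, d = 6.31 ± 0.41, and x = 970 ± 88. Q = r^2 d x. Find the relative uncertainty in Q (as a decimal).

Q is a product of powers, so relative uncertainties combine in quadrature:
  (2·δr/r)² = (2×0.0280)² = 0.00313;  (1·δd/d)² = (1×0.0650)² = 0.00422;  (1·δx/x)² = (1×0.0907)² = 0.00823
δQ/Q = √(0.0156) = 0.125

0.125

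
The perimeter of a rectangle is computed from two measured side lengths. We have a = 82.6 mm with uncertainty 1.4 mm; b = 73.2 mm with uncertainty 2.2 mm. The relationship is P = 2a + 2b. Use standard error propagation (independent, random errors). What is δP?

5.22 mm

Each term contributes (cᵢ δxᵢ)² to (δP)²:
  (2·δa)² = 7.84;  (2·δb)² = 19.4
δP = √(27.2) = 5.22 mm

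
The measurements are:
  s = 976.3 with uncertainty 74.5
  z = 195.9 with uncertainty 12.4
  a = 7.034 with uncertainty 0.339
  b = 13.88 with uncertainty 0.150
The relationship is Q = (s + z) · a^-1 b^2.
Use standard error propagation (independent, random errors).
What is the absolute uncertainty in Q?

2670

Let u = s + z = 1172. δu = √(δs² + δz²) = √(5550 + 154) = 75.5, so δu/u = 0.0644.
Q is then a monomial in u, a, b:
δQ/Q = √((δu/u)² + (-1·δa/a)² + (2·δb/b)²) = √(0.00415 + 0.00232 + 0.000467) = 0.0833
Q = 32110, so δQ = 0.0833 × 32110 = 2670.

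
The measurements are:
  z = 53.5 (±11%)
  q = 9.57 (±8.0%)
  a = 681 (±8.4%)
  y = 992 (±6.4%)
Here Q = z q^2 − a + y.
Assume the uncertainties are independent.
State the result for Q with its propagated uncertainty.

5210 ± 955

Let p = z·q^2 = 4900. δp/p = √((1·δz/z)² + (2·δq/q)²) = √(0.0121 + 0.0256) = 0.194, so δp = 951.
Q = p − a + y: δQ = √(δp² + δa² + δy²) = √(9.05e+05 + 3270 + 4030) = 955
Q = 5210.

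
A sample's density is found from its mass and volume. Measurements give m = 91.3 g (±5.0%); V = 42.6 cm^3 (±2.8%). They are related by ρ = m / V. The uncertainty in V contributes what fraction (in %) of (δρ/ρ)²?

23.9%

(δρ/ρ)² = (1·δm/m)² + (-1·δV/V)²
  m term: (1×0.0500)² = 0.00250
  V term: (-1×0.0280)² = 0.000784
Total = 0.00328. Share from V = 0.000784/0.00328 = 0.239.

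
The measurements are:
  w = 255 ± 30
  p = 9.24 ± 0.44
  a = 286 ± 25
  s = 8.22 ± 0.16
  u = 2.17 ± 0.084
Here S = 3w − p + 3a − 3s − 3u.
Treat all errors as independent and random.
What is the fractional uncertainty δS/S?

Absolute uncertainties add in quadrature for a linear combination:
  (3·δw)² = 8100;  (δp)² = 0.194;  (3·δa)² = 5620;  (3·δs)² = 0.230;  (3·δu)² = 0.0635
δS = √(13700) = 117
S = 1580, so δS/S = 117/1580 = 0.0740.

0.0740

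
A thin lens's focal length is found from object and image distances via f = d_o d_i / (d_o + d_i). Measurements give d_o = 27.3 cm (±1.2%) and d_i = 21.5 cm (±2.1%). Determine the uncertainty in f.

∂f/∂d_o = (d_i/(d_o+d_i))² = 0.194;  ∂f/∂d_i = (d_o/(d_o+d_i))² = 0.313
δf = √((∂f/∂d_o · δd_o)² + (∂f/∂d_i · δd_i)²) = √(0.00404 + 0.0200) = 0.155 cm

0.155 cm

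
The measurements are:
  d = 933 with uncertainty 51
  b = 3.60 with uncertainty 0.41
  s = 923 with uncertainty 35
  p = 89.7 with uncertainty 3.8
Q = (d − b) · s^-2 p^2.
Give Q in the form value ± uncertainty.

8.78 ± 1.11

Let u = d − b = 929. δu = √(δd² + δb²) = √(2600 + 0.168) = 51.0, so δu/u = 0.0549.
Q is then a monomial in u, s, p:
δQ/Q = √((δu/u)² + (-2·δs/s)² + (2·δp/p)²) = √(0.00301 + 0.00575 + 0.00718) = 0.126
Q = 8.78, so δQ = 0.126 × 8.78 = 1.11.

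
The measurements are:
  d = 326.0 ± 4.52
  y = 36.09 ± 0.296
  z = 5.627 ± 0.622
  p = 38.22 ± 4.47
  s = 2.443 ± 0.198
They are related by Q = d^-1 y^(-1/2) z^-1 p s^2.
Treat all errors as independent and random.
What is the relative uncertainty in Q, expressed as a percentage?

22.9%

Relative error in a monomial: (δQ/Q)² = Σ (nᵢ · δxᵢ/xᵢ)².
  (-1·δd/d)² = (-1×0.0139)² = 0.000192;  (−½·δy/y)² = (-0.5×0.00820)² = 1.68e-05;  (-1·δz/z)² = (-1×0.111)² = 0.0122;  (1·δp/p)² = (1×0.117)² = 0.0137;  (2·δs/s)² = (2×0.0810)² = 0.0263
δQ/Q = √(0.0524) = 0.229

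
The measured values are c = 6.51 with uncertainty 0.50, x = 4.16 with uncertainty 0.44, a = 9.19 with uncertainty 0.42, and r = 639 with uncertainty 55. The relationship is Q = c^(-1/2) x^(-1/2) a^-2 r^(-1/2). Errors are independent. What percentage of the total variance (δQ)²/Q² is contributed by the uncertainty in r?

(δQ/Q)² = (−½·δc/c)² + (−½·δx/x)² + (-2·δa/a)² + (−½·δr/r)²
  c term: (-0.5×0.0768)² = 0.00147
  x term: (-0.5×0.106)² = 0.00280
  a term: (-2×0.0457)² = 0.00835
  r term: (-0.5×0.0861)² = 0.00185
Total = 0.0145. Share from r = 0.00185/0.0145 = 0.128.

12.8%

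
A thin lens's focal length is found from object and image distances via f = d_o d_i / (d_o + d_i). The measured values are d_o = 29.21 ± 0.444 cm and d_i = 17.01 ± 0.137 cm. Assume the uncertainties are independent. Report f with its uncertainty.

∂f/∂d_o = (d_i/(d_o+d_i))² = 0.135;  ∂f/∂d_i = (d_o/(d_o+d_i))² = 0.399
δf = √((∂f/∂d_o · δd_o)² + (∂f/∂d_i · δd_i)²) = √(0.00362 + 0.00299) = 0.0813 cm
f = 10.75 cm.

10.75 ± 0.0813 cm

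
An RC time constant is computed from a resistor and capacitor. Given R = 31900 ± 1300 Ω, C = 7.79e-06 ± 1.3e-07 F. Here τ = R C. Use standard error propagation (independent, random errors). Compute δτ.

0.0109 s

Products/powers → add relative errors in quadrature, weighted by exponent:
  (1·δR/R)² = (1×0.0408)² = 0.00166;  (1·δC/C)² = (1×0.0167)² = 0.000278
δτ/τ = √(0.00194) = 0.0440
τ = 0.249 s, so δτ = 0.0440 × 0.249 = 0.0109 s.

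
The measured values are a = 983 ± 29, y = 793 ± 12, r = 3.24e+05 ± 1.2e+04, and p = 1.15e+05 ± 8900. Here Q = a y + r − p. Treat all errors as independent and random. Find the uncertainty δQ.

Let w = a·y = 7.8e+05. δw/w = √((1·δa/a)² + (1·δy/y)²) = √(0.000870 + 0.000229) = 0.0332, so δw = 25800.
Q = w + r − p: δQ = √(δw² + δr² + δp²) = √(6.68e+08 + 1.44e+08 + 7.92e+07) = 29900

29900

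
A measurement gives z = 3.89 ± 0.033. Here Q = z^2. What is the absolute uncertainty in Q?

0.257

Q ∝ z^2, so δQ/Q = |2| · δz/z = 2 × 0.00848 = 0.0170.
Q = 15.1, so δQ = 0.0170 × 15.1 = 0.257.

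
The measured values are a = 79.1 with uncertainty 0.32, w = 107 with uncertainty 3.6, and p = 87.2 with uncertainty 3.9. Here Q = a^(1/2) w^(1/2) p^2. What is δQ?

Products/powers → add relative errors in quadrature, weighted by exponent:
  (½·δa/a)² = (0.5×0.00405)² = 4.09e-06;  (½·δw/w)² = (0.5×0.0336)² = 0.000283;  (2·δp/p)² = (2×0.0447)² = 0.00800
δQ/Q = √(0.00829) = 0.0910
Q = 7e+05, so δQ = 0.0910 × 7e+05 = 63700.

63700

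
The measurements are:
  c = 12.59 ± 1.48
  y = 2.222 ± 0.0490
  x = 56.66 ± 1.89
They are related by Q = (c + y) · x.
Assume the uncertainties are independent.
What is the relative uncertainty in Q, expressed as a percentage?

Let u = c + y = 14.81. δu = √(δc² + δy²) = √(2.19 + 0.00240) = 1.48, so δu/u = 0.1000.
Q is then a monomial in u, x:
δQ/Q = √((δu/u)² + (1·δx/x)²) = √(0.00999 + 0.00111) = 0.105

10.5%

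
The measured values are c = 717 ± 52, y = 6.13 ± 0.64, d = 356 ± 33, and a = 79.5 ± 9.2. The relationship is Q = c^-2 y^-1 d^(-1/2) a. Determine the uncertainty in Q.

2.91e-07

Q is a product of powers, so relative uncertainties combine in quadrature:
  (-2·δc/c)² = (-2×0.0725)² = 0.0210;  (-1·δy/y)² = (-1×0.104)² = 0.0109;  (−½·δd/d)² = (-0.5×0.0927)² = 0.00215;  (1·δa/a)² = (1×0.116)² = 0.0134
δQ/Q = √(0.0475) = 0.218
Q = 1.34e-06, so δQ = 0.218 × 1.34e-06 = 2.91e-07.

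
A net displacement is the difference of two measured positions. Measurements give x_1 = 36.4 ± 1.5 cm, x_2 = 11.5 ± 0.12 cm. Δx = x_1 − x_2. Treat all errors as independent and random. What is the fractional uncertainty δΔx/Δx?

For a sum/difference, combine absolute errors in quadrature:
  (δx_1)² = 2.25;  (δx_2)² = 0.0144
δΔx = √(2.26) = 1.50 cm
Δx = 24.9 cm, so δΔx/Δx = 1.50/24.9 = 0.0604.

0.0604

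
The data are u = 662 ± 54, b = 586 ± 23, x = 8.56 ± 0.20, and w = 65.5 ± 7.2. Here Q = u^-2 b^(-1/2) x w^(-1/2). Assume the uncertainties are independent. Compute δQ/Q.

Since Q is a product/quotient, work with relative uncertainties:
  (-2·δu/u)² = (-2×0.0816)² = 0.0266;  (−½·δb/b)² = (-0.5×0.0392)² = 0.000385;  (1·δx/x)² = (1×0.0234)² = 0.000546;  (−½·δw/w)² = (-0.5×0.110)² = 0.00302
δQ/Q = √(0.0306) = 0.175

0.175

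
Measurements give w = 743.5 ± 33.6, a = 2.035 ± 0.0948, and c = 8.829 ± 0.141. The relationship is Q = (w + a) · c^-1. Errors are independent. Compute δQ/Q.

Let u = w + a = 745.5. δu = √(δw² + δa²) = √(1130 + 0.00899) = 33.6, so δu/u = 0.0451.
Q is then a monomial in u, c:
δQ/Q = √((δu/u)² + (-1·δc/c)²) = √(0.00203 + 0.000255) = 0.0478

0.0478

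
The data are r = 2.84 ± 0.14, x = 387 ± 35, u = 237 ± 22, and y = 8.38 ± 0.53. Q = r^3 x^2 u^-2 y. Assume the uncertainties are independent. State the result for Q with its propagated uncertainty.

Since Q is a product/quotient, work with relative uncertainties:
  (3·δr/r)² = (3×0.0493)² = 0.0219;  (2·δx/x)² = (2×0.0904)² = 0.0327;  (-2·δu/u)² = (-2×0.0928)² = 0.0345;  (1·δy/y)² = (1×0.0632)² = 0.00400
δQ/Q = √(0.0931) = 0.305
Q = 512, so δQ = 0.305 × 512 = 156.

512 ± 156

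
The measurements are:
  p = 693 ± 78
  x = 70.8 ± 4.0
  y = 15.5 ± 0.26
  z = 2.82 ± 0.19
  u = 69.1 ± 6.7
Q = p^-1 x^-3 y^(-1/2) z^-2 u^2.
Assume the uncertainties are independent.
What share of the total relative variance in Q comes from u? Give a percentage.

(δQ/Q)² = (-1·δp/p)² + (-3·δx/x)² + (−½·δy/y)² + (-2·δz/z)² + (2·δu/u)²
  p term: (-1×0.113)² = 0.0127
  x term: (-3×0.0565)² = 0.0287
  y term: (-0.5×0.0168)² = 7.03e-05
  z term: (-2×0.0674)² = 0.0182
  u term: (2×0.0970)² = 0.0376
Total = 0.0972. Share from u = 0.0376/0.0972 = 0.387.

38.7%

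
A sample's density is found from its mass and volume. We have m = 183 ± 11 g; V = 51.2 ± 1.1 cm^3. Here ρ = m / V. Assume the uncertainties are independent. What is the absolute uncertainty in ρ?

For a monomial ρ ∝ m, V^-1, fractional errors add in quadrature:
  (1·δm/m)² = (1×0.0601)² = 0.00361;  (-1·δV/V)² = (-1×0.0215)² = 0.000462
δρ/ρ = √(0.00407) = 0.0638
ρ = 3.57 g/cm^3, so δρ = 0.0638 × 3.57 = 0.228 g/cm^3.

0.228 g/cm^3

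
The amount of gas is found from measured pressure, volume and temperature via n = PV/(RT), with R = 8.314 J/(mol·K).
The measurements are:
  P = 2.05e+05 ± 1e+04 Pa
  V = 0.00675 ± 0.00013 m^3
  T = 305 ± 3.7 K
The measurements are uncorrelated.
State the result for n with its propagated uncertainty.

Each factor contributes (exponent × relative error)² to (δn/n)²:
  (1·δP/P)² = (1×0.0488)² = 0.00238;  (1·δV/V)² = (1×0.0193)² = 0.000371;  (-1·δT/T)² = (-1×0.0121)² = 0.000147
δn/n = √(0.00290) = 0.0538
n = 0.546 mol, so δn = 0.0538 × 0.546 = 0.0294 mol.

0.546 ± 0.0294 mol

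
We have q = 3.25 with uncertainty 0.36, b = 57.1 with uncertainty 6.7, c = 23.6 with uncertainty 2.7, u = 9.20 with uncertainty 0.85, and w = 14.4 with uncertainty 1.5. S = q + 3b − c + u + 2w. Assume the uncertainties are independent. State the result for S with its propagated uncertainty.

189 ± 20.5

Sums and differences: (δS)² = Σ (cᵢ δxᵢ)².
  (δq)² = 0.130;  (3·δb)² = 404;  (δc)² = 7.29;  (δu)² = 0.722;  (2·δw)² = 9.00
δS = √(421) = 20.5
S = 189.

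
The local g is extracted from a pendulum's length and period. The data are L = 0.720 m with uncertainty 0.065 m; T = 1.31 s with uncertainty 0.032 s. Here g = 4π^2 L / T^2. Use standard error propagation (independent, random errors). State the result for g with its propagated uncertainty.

16.6 ± 1.70 m/s^2

Since g is a product/quotient, work with relative uncertainties:
  (1·δL/L)² = (1×0.0903)² = 0.00815;  (-2·δT/T)² = (-2×0.0244)² = 0.00239
δg/g = √(0.0105) = 0.103
g = 16.6 m/s^2, so δg = 0.103 × 16.6 = 1.70 m/s^2.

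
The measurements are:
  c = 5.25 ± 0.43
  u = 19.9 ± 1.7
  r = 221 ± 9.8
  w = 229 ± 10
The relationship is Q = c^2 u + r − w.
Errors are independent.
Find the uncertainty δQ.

Let p = c^2·u = 548. δp/p = √((2·δc/c)² + (1·δu/u)²) = √(0.0268 + 0.00730) = 0.185, so δp = 101.
Q = p + r − w: δQ = √(δp² + δr² + δw²) = √(10300 + 96.0 + 100) = 102

102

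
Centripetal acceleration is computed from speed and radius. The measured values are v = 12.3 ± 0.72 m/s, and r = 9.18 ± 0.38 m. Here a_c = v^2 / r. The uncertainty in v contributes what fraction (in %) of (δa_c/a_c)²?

88.9%

(δa_c/a_c)² = (2·δv/v)² + (-1·δr/r)²
  v term: (2×0.0585)² = 0.0137
  r term: (-1×0.0414)² = 0.00171
Total = 0.0154. Share from v = 0.0137/0.0154 = 0.889.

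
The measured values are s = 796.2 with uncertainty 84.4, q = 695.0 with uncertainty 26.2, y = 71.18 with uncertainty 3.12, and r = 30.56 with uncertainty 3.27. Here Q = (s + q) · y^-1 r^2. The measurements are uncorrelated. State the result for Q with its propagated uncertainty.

19570 ± 4430

Let u = s + q = 1491. δu = √(δs² + δq²) = √(7120 + 686) = 88.4, so δu/u = 0.0593.
Q is then a monomial in u, y, r:
δQ/Q = √((δu/u)² + (-1·δy/y)² + (2·δr/r)²) = √(0.00351 + 0.00192 + 0.0458) = 0.226
Q = 19570, so δQ = 0.226 × 19570 = 4430.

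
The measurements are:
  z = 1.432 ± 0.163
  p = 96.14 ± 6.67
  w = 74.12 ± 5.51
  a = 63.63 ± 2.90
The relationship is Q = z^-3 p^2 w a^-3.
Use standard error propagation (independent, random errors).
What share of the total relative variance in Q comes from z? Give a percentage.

(δQ/Q)² = (-3·δz/z)² + (2·δp/p)² + (1·δw/w)² + (-3·δa/a)²
  z term: (-3×0.114)² = 0.117
  p term: (2×0.0694)² = 0.0193
  w term: (1×0.0743)² = 0.00553
  a term: (-3×0.0456)² = 0.0187
Total = 0.160. Share from z = 0.117/0.160 = 0.728.

72.8%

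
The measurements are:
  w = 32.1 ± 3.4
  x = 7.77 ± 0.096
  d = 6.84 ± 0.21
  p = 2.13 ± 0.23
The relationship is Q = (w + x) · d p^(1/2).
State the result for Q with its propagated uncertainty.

Let u = w + x = 39.9. δu = √(δw² + δx²) = √(11.6 + 0.00922) = 3.40, so δu/u = 0.0853.
Q is then a monomial in u, d, p:
δQ/Q = √((δu/u)² + (1·δd/d)² + (½·δp/p)²) = √(0.00728 + 0.000943 + 0.00291) = 0.106
Q = 398, so δQ = 0.106 × 398 = 42.0.

398 ± 42.0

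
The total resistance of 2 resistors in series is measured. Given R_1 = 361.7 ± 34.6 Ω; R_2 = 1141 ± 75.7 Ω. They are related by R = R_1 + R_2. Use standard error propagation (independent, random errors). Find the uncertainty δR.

83.2 Ω

Sums and differences: (δR)² = Σ (cᵢ δxᵢ)².
  (δR_1)² = 1200;  (δR_2)² = 5730
δR = √(6930) = 83.2 Ω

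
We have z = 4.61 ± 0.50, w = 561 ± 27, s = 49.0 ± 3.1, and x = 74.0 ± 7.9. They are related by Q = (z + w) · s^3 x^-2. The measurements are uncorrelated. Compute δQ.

3520

Let u = z + w = 566. δu = √(δz² + δw²) = √(0.250 + 729) = 27.0, so δu/u = 0.0477.
Q is then a monomial in u, s, x:
δQ/Q = √((δu/u)² + (3·δs/s)² + (-2·δx/x)²) = √(0.00228 + 0.0360 + 0.0456) = 0.290
Q = 12200, so δQ = 0.290 × 12200 = 3520.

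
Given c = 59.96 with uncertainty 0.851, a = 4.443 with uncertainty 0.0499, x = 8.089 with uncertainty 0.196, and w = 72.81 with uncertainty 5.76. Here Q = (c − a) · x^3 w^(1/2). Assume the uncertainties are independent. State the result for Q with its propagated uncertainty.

250700 ± 21100

Let u = c − a = 55.52. δu = √(δc² + δa²) = √(0.724 + 0.00249) = 0.852, so δu/u = 0.0154.
Q is then a monomial in u, x, w:
δQ/Q = √((δu/u)² + (3·δx/x)² + (½·δw/w)²) = √(0.000236 + 0.00528 + 0.00156) = 0.0842
Q = 250700, so δQ = 0.0842 × 250700 = 21100.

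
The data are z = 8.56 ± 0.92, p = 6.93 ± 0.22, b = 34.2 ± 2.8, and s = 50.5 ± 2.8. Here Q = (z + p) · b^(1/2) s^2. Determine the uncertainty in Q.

Let u = z + p = 15.5. δu = √(δz² + δp²) = √(0.846 + 0.0484) = 0.946, so δu/u = 0.0611.
Q is then a monomial in u, b, s:
δQ/Q = √((δu/u)² + (½·δb/b)² + (2·δs/s)²) = √(0.00373 + 0.00168 + 0.0123) = 0.133
Q = 2.31e+05, so δQ = 0.133 × 2.31e+05 = 30700.

30700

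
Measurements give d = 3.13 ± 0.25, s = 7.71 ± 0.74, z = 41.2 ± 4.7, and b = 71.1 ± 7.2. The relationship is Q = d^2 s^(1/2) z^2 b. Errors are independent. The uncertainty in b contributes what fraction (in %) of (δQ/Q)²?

(δQ/Q)² = (2·δd/d)² + (½·δs/s)² + (2·δz/z)² + (1·δb/b)²
  d term: (2×0.0799)² = 0.0255
  s term: (0.5×0.0960)² = 0.00230
  z term: (2×0.114)² = 0.0521
  b term: (1×0.101)² = 0.0103
Total = 0.0901. Share from b = 0.0103/0.0901 = 0.114.

11.4%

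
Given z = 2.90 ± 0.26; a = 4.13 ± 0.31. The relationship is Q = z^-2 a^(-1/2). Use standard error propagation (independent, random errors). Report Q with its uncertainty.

Products/powers → add relative errors in quadrature, weighted by exponent:
  (-2·δz/z)² = (-2×0.0897)² = 0.0322;  (−½·δa/a)² = (-0.5×0.0751)² = 0.00141
δQ/Q = √(0.0336) = 0.183
Q = 0.0585, so δQ = 0.183 × 0.0585 = 0.0107.

0.0585 ± 0.0107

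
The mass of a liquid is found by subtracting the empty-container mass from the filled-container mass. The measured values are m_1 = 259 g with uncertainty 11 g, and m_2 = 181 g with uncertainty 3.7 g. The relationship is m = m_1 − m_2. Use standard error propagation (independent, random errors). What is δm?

Absolute uncertainties add in quadrature for a linear combination:
  (δm_1)² = 121;  (δm_2)² = 13.7
δm = √(135) = 11.6 g

11.6 g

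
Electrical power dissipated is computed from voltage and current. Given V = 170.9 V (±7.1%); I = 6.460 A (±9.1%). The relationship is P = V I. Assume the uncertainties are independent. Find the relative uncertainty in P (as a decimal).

0.115

Since P is a product/quotient, work with relative uncertainties:
  (1·δV/V)² = (1×0.0710)² = 0.00504;  (1·δI/I)² = (1×0.0910)² = 0.00828
δP/P = √(0.0133) = 0.115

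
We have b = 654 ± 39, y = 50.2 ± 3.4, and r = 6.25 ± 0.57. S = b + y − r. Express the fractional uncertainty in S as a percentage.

Each term contributes (cᵢ δxᵢ)² to (δS)²:
  (δb)² = 1520;  (δy)² = 11.6;  (δr)² = 0.325
δS = √(1530) = 39.2
S = 698, so δS/S = 39.2/698 = 0.0561.

5.61%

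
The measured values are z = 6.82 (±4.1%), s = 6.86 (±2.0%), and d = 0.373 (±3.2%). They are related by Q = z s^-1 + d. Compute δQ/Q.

0.0343

Let p = z·s^-1 = 0.994. δp/p = √((1·δz/z)² + (-1·δs/s)²) = √(0.00168 + 0.000400) = 0.0456, so δp = 0.0454.
Q = p + d: δQ = √(δp² + δd²) = √(0.00206 + 0.000142) = 0.0469
Q = 1.37, so δQ/Q = 0.0469/1.37 = 0.0343.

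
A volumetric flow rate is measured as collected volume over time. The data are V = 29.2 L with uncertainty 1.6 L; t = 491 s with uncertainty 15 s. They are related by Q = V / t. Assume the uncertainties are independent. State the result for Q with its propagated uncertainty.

Each factor contributes (exponent × relative error)² to (δQ/Q)²:
  (1·δV/V)² = (1×0.0548)² = 0.00300;  (-1·δt/t)² = (-1×0.0305)² = 0.000933
δQ/Q = √(0.00394) = 0.0627
Q = 0.0595 L/s, so δQ = 0.0627 × 0.0595 = 0.00373 L/s.

0.0595 ± 0.00373 L/s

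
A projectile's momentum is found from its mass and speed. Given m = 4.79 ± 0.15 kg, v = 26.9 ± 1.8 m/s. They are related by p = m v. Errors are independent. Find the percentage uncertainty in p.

7.39%

Relative error in a monomial: (δp/p)² = Σ (nᵢ · δxᵢ/xᵢ)².
  (1·δm/m)² = (1×0.0313)² = 0.000981;  (1·δv/v)² = (1×0.0669)² = 0.00448
δp/p = √(0.00546) = 0.0739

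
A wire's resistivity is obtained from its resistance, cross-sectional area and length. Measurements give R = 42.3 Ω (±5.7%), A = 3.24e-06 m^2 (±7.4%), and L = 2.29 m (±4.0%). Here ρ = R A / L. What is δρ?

6.08e-06 Ω·m

Since ρ is a product/quotient, work with relative uncertainties:
  (1·δR/R)² = (1×0.0570)² = 0.00325;  (1·δA/A)² = (1×0.0740)² = 0.00548;  (-1·δL/L)² = (-1×0.0400)² = 0.00160
δρ/ρ = √(0.0103) = 0.102
ρ = 5.98e-05 Ω·m, so δρ = 0.102 × 5.98e-05 = 6.08e-06 Ω·m.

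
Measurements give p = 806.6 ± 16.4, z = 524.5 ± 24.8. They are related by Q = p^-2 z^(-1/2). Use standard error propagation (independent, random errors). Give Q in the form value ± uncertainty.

(6.711 ± 0.316) × 10^-8

For a monomial Q ∝ p^-2, z^(-1/2), fractional errors add in quadrature:
  (-2·δp/p)² = (-2×0.0203)² = 0.00165;  (−½·δz/z)² = (-0.5×0.0473)² = 0.000559
δQ/Q = √(0.00221) = 0.0470
Q = 6.711e-08, so δQ = 0.0470 × 6.711e-08 = 3.16e-09.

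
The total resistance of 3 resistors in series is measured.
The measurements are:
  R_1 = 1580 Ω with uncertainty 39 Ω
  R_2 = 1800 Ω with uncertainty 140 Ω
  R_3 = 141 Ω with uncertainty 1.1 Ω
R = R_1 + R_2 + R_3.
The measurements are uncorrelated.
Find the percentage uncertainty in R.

4.13%

Each term contributes (cᵢ δxᵢ)² to (δR)²:
  (δR_1)² = 1520;  (δR_2)² = 19600;  (δR_3)² = 1.21
δR = √(21100) = 145 Ω
R = 3520 Ω, so δR/R = 145/3520 = 0.0413.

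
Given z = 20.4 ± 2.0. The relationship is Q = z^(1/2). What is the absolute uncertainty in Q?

0.221

Q ∝ z^(1/2), so δQ/Q = |½| · δz/z = 0.5 × 0.0980 = 0.0490.
Q = 4.52, so δQ = 0.0490 × 4.52 = 0.221.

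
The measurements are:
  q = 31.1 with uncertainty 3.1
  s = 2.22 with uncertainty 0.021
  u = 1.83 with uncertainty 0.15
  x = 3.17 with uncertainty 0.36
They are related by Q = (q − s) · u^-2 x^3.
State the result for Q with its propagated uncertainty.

Let w = q − s = 28.9. δw = √(δq² + δs²) = √(9.61 + 0.000441) = 3.10, so δw/w = 0.107.
Q is then a monomial in w, u, x:
δQ/Q = √((δw/w)² + (-2·δu/u)² + (3·δx/x)²) = √(0.0115 + 0.0269 + 0.116) = 0.393
Q = 275, so δQ = 0.393 × 275 = 108.

275 ± 108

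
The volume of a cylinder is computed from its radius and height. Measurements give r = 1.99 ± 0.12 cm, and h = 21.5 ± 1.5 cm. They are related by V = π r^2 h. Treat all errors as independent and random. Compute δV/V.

V is a product of powers, so relative uncertainties combine in quadrature:
  (2·δr/r)² = (2×0.0603)² = 0.0145;  (1·δh/h)² = (1×0.0698)² = 0.00487
δV/V = √(0.0194) = 0.139

0.139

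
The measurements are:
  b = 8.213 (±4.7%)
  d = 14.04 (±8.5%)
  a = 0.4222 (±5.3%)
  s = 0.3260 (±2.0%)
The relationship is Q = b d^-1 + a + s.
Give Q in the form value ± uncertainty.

1.333 ± 0.0614

Let p = b·d^-1 = 0.5850. δp/p = √((1·δb/b)² + (-1·δd/d)²) = √(0.00221 + 0.00723) = 0.0971, so δp = 0.0568.
Q = p + a + s: δQ = √(δp² + δa² + δs²) = √(0.00323 + 0.000501 + 4.25e-05) = 0.0614
Q = 1.333.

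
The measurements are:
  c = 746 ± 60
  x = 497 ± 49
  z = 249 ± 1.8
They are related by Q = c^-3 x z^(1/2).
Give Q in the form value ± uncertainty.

(1.89 ± 0.492) × 10^-5

Since Q is a product/quotient, work with relative uncertainties:
  (-3·δc/c)² = (-3×0.0804)² = 0.0582;  (1·δx/x)² = (1×0.0986)² = 0.00972;  (½·δz/z)² = (0.5×0.00723)² = 1.31e-05
δQ/Q = √(0.0680) = 0.261
Q = 1.89e-05, so δQ = 0.261 × 1.89e-05 = 4.92e-06.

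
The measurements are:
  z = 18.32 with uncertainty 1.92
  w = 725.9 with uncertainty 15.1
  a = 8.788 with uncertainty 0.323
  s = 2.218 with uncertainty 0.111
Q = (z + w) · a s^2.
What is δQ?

3490

Let u = z + w = 744.2. δu = √(δz² + δw²) = √(3.69 + 228) = 15.2, so δu/u = 0.0205.
Q is then a monomial in u, a, s:
δQ/Q = √((δu/u)² + (1·δa/a)² + (2·δs/s)²) = √(0.000418 + 0.00135 + 0.0100) = 0.109
Q = 32170, so δQ = 0.109 × 32170 = 3490.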